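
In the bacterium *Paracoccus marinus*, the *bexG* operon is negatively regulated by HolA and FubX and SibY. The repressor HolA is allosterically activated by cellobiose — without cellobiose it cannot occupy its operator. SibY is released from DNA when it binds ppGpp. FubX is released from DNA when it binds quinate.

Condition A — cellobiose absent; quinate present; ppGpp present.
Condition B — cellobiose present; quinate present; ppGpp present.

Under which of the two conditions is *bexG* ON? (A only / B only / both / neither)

Condition A:
Cellobiose is absent, so HolA is inactive.
Quinate is present, so FubX is inactive.
ppGpp is present, so SibY is inactive.
With no repressor bound, *bexG* is transcribed.
→ *bexG* is ON in A.
Condition B:
Cellobiose is present, so HolA is active.
Quinate is present, so FubX is inactive.
ppGpp is present, so SibY is inactive.
With repressor HolA bound, *bexG* is not transcribed.
→ *bexG* is OFF in B.

A only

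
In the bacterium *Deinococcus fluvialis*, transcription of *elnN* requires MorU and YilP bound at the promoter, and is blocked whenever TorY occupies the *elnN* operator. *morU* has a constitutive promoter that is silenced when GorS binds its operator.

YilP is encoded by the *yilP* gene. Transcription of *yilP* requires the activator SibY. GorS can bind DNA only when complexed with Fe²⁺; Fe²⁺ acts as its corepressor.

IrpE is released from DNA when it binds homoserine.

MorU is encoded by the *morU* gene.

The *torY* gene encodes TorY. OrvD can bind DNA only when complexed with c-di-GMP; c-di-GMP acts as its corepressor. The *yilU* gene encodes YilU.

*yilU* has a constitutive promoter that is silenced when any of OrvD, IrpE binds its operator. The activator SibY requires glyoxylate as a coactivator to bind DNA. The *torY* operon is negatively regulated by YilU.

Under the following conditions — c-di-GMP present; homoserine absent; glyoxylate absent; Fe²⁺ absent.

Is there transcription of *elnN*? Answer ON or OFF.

OFF

c-di-GMP is present, so OrvD is active.
Homoserine is absent, so IrpE is active.
With repressor OrvD bound, *yilU* is not transcribed.
So YilU is not produced.
With no repressor bound, *torY* is transcribed.
So TorY is produced and active.
Fe²⁺ is absent, so GorS is inactive.
With no repressor bound, *morU* is transcribed.
So MorU is produced and active.
Glyoxylate is absent, so SibY is inactive.
Required activator SibY is absent, so *yilP* is not transcribed.
So YilP is not produced.
With repressor TorY bound, *elnN* is not transcribed.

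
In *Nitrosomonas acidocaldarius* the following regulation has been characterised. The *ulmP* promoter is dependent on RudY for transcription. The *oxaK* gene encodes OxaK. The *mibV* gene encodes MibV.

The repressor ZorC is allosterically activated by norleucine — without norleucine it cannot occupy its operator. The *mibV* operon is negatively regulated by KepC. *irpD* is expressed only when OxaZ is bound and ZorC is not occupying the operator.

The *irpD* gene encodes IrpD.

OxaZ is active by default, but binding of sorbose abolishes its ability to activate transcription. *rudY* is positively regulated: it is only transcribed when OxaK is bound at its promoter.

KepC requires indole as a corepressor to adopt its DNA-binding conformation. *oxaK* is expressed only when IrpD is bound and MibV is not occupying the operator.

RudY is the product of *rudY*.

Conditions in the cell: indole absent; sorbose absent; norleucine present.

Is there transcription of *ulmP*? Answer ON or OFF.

OFF

Indole is absent, so KepC is inactive.
With no repressor bound, *mibV* is transcribed.
So MibV is produced and active.
Sorbose is absent, so OxaZ is active.
Norleucine is present, so ZorC is active.
With repressor ZorC bound, *irpD* is not transcribed.
So IrpD is not produced.
With repressor MibV bound, *oxaK* is not transcribed.
So OxaK is not produced.
Required activator OxaK is absent, so *rudY* is not transcribed.
So RudY is not produced.
Required activator RudY is absent, so *ulmP* is not transcribed.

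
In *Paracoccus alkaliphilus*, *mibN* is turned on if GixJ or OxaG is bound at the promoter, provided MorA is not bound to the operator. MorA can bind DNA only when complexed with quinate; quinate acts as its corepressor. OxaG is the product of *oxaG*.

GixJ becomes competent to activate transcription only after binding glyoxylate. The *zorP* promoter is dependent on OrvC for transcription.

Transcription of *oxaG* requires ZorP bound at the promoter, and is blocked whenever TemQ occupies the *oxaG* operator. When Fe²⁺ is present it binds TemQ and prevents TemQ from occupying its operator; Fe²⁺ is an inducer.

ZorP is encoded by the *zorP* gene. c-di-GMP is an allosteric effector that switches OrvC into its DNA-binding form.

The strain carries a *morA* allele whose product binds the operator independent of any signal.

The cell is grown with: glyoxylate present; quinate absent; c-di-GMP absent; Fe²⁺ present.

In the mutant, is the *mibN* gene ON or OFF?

Glyoxylate is present, so GixJ is active.
Fe²⁺ is present, so TemQ is inactive.
c-di-GMP is absent, so OrvC is inactive.
Required activator OrvC is absent, so *zorP* is not transcribed.
So ZorP is not produced.
Required activator ZorP is absent, so *oxaG* is not transcribed.
So OxaG is not produced.
MorA is constitutively active in this strain.
With repressor MorA bound, *mibN* is not transcribed.

OFF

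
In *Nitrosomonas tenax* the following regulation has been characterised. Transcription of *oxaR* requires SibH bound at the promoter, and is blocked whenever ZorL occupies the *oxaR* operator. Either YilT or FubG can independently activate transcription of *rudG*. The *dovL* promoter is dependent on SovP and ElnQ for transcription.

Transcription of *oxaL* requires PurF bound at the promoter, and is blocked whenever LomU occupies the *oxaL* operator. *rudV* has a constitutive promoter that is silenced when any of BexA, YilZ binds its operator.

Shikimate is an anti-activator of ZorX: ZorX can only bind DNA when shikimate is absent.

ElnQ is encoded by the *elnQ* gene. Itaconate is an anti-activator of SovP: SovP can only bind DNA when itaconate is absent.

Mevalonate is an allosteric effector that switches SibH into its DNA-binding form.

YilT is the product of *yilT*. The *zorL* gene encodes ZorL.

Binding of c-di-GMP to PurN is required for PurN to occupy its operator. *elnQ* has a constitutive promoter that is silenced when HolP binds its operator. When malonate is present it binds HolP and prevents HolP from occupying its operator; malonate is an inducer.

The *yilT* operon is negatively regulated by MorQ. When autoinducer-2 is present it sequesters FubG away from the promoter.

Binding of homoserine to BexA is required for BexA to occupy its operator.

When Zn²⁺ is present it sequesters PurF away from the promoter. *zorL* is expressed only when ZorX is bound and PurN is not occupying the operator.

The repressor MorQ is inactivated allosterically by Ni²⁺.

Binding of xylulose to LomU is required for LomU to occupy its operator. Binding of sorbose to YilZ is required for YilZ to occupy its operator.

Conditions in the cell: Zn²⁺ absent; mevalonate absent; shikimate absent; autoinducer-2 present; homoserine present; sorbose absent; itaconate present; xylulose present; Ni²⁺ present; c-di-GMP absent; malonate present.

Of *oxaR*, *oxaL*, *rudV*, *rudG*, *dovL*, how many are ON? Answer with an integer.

1

Mevalonate is absent, so SibH is inactive.
Shikimate is absent, so ZorX is active.
c-di-GMP is absent, so PurN is inactive.
No repressor is bound and ZorX is active, so *zorL* is transcribed.
So ZorL is produced and active.
With repressor ZorL bound, *oxaR* is not transcribed.
→ *oxaR* is OFF.
Xylulose is present, so LomU is active.
Zn²⁺ is absent, so PurF is active.
With repressor LomU bound, *oxaL* is not transcribed.
→ *oxaL* is OFF.
Homoserine is present, so BexA is active.
Sorbose is absent, so YilZ is inactive.
With repressor BexA bound, *rudV* is not transcribed.
→ *rudV* is OFF.
Ni²⁺ is present, so MorQ is inactive.
With no repressor bound, *yilT* is transcribed.
So YilT is produced and active.
Autoinducer-2 is present, so FubG is inactive.
Activator YilT is present, so *rudG* is transcribed.
→ *rudG* is ON.
Itaconate is present, so SovP is inactive.
Malonate is present, so HolP is inactive.
With no repressor bound, *elnQ* is transcribed.
So ElnQ is produced and active.
Required activator SovP is absent, so *dovL* is not transcribed.
→ *dovL* is OFF.
1 of the 5 genes is transcribed.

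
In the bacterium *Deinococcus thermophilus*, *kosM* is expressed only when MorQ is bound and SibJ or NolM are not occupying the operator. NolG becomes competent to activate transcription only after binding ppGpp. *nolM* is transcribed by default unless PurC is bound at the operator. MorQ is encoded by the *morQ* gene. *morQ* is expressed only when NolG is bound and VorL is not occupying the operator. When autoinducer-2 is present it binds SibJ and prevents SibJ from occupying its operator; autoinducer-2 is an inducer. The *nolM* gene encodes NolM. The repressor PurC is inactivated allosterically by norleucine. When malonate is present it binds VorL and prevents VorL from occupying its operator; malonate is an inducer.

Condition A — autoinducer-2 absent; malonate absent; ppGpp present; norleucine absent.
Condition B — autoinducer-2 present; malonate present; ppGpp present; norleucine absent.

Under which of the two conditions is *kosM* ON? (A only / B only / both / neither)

Condition A:
Autoinducer-2 is absent, so SibJ is active.
Malonate is absent, so VorL is active.
ppGpp is present, so NolG is active.
With repressor VorL bound, *morQ* is not transcribed.
So MorQ is not produced.
Norleucine is absent, so PurC is active.
With repressor PurC bound, *nolM* is not transcribed.
So NolM is not produced.
With repressor SibJ bound, *kosM* is not transcribed.
→ *kosM* is OFF in A.
Condition B:
Autoinducer-2 is present, so SibJ is inactive.
Malonate is present, so VorL is inactive.
ppGpp is present, so NolG is active.
No repressor is bound and NolG is active, so *morQ* is transcribed.
So MorQ is produced and active.
Norleucine is absent, so PurC is active.
With repressor PurC bound, *nolM* is not transcribed.
So NolM is not produced.
No repressor is bound and MorQ is active, so *kosM* is transcribed.
→ *kosM* is ON in B.

B only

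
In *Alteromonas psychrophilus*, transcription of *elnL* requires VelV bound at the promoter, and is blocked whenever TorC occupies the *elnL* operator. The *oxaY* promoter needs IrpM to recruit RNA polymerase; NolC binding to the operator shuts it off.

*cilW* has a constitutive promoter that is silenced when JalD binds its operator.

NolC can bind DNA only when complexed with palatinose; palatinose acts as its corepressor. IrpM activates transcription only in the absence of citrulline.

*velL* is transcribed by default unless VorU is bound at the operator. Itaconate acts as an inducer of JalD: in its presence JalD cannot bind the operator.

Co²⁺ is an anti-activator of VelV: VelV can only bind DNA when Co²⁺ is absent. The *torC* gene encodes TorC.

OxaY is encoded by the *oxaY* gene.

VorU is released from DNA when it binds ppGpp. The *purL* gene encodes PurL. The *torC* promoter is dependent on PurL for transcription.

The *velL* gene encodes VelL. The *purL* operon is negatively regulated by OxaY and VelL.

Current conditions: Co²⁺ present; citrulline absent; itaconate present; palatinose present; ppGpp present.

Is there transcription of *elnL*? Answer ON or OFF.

OFF

Citrulline is absent, so IrpM is active.
Palatinose is present, so NolC is active.
With repressor NolC bound, *oxaY* is not transcribed.
So OxaY is not produced.
ppGpp is present, so VorU is inactive.
With no repressor bound, *velL* is transcribed.
So VelL is produced and active.
With repressor VelL bound, *purL* is not transcribed.
So PurL is not produced.
Required activator PurL is absent, so *torC* is not transcribed.
So TorC is not produced.
Co²⁺ is present, so VelV is inactive.
Required activator VelV is absent, so *elnL* is not transcribed.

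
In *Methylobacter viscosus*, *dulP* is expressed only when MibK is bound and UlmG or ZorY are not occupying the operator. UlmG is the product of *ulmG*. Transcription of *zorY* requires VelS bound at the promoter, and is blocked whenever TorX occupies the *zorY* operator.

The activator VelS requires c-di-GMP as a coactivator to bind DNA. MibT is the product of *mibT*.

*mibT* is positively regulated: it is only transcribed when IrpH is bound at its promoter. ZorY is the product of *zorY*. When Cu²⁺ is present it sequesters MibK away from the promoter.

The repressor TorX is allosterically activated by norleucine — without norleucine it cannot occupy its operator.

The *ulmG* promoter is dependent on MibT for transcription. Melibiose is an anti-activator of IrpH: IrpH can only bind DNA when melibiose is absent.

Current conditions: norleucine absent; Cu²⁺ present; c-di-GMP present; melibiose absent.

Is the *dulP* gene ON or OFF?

OFF

Melibiose is absent, so IrpH is active.
No repressor is bound and IrpH is active, so *mibT* is transcribed.
So MibT is produced and active.
No repressor is bound and MibT is active, so *ulmG* is transcribed.
So UlmG is produced and active.
Cu²⁺ is present, so MibK is inactive.
c-di-GMP is present, so VelS is active.
Norleucine is absent, so TorX is inactive.
No repressor is bound and VelS is active, so *zorY* is transcribed.
So ZorY is produced and active.
With repressor UlmG bound, *dulP* is not transcribed.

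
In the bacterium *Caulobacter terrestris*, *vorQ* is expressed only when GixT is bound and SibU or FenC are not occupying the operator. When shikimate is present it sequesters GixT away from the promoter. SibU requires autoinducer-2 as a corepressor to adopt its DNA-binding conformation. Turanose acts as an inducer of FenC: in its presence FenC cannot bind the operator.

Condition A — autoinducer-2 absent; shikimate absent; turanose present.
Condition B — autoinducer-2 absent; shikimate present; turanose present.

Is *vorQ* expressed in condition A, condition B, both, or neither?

A only

Condition A:
Autoinducer-2 is absent, so SibU is inactive.
Shikimate is absent, so GixT is active.
Turanose is present, so FenC is inactive.
No repressor is bound and GixT is active, so *vorQ* is transcribed.
→ *vorQ* is ON in A.
Condition B:
Autoinducer-2 is absent, so SibU is inactive.
Shikimate is present, so GixT is inactive.
Turanose is present, so FenC is inactive.
Required activator GixT is absent, so *vorQ* is not transcribed.
→ *vorQ* is OFF in B.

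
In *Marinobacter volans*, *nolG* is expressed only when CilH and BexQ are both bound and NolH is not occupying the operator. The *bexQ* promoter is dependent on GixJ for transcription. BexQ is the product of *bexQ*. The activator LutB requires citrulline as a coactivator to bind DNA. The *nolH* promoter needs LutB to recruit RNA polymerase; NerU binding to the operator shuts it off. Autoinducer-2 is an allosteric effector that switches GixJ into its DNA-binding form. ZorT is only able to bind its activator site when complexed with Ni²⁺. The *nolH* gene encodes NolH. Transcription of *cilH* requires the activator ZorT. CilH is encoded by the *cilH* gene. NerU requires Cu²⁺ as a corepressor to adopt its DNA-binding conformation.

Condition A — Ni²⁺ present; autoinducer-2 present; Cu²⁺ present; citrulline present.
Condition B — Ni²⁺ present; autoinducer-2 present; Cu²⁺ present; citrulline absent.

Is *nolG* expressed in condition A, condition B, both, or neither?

Condition A:
Ni²⁺ is present, so ZorT is active.
No repressor is bound and ZorT is active, so *cilH* is transcribed.
So CilH is produced and active.
Autoinducer-2 is present, so GixJ is active.
No repressor is bound and GixJ is active, so *bexQ* is transcribed.
So BexQ is produced and active.
Cu²⁺ is present, so NerU is active.
Citrulline is present, so LutB is active.
With repressor NerU bound, *nolH* is not transcribed.
So NolH is not produced.
No repressor is bound and CilH and BexQ are active, so *nolG* is transcribed.
→ *nolG* is ON in A.
Condition B:
Ni²⁺ is present, so ZorT is active.
No repressor is bound and ZorT is active, so *cilH* is transcribed.
So CilH is produced and active.
Autoinducer-2 is present, so GixJ is active.
No repressor is bound and GixJ is active, so *bexQ* is transcribed.
So BexQ is produced and active.
Cu²⁺ is present, so NerU is active.
Citrulline is absent, so LutB is inactive.
With repressor NerU bound, *nolH* is not transcribed.
So NolH is not produced.
No repressor is bound and CilH and BexQ are active, so *nolG* is transcribed.
→ *nolG* is ON in B.

both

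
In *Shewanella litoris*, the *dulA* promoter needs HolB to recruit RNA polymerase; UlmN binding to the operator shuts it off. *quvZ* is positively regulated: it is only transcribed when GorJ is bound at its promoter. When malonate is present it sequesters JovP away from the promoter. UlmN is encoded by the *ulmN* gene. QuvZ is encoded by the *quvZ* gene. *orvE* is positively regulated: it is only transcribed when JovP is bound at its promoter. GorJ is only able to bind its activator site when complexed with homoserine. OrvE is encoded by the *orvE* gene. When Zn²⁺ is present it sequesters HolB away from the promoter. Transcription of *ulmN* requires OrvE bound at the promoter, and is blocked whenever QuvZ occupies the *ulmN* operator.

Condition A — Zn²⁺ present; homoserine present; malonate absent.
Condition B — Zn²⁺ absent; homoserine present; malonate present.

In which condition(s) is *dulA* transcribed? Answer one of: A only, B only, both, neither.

B only

Condition A:
Zn²⁺ is present, so HolB is inactive.
Homoserine is present, so GorJ is active.
No repressor is bound and GorJ is active, so *quvZ* is transcribed.
So QuvZ is produced and active.
Malonate is absent, so JovP is active.
No repressor is bound and JovP is active, so *orvE* is transcribed.
So OrvE is produced and active.
With repressor QuvZ bound, *ulmN* is not transcribed.
So UlmN is not produced.
Required activator HolB is absent, so *dulA* is not transcribed.
→ *dulA* is OFF in A.
Condition B:
Zn²⁺ is absent, so HolB is active.
Homoserine is present, so GorJ is active.
No repressor is bound and GorJ is active, so *quvZ* is transcribed.
So QuvZ is produced and active.
Malonate is present, so JovP is inactive.
Required activator JovP is absent, so *orvE* is not transcribed.
So OrvE is not produced.
With repressor QuvZ bound, *ulmN* is not transcribed.
So UlmN is not produced.
No repressor is bound and HolB is active, so *dulA* is transcribed.
→ *dulA* is ON in B.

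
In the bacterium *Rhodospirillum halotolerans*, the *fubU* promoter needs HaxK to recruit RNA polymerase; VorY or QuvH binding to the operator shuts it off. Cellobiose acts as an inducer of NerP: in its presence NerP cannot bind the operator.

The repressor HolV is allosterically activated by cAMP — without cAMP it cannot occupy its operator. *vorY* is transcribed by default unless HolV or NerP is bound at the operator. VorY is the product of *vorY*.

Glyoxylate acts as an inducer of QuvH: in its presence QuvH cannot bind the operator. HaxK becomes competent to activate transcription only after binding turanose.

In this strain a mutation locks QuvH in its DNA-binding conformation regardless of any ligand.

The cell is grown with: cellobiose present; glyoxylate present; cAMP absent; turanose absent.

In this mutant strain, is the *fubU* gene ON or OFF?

OFF

cAMP is absent, so HolV is inactive.
Cellobiose is present, so NerP is inactive.
With no repressor bound, *vorY* is transcribed.
So VorY is produced and active.
QuvH is constitutively active in this strain.
Turanose is absent, so HaxK is inactive.
With repressor VorY bound, *fubU* is not transcribed.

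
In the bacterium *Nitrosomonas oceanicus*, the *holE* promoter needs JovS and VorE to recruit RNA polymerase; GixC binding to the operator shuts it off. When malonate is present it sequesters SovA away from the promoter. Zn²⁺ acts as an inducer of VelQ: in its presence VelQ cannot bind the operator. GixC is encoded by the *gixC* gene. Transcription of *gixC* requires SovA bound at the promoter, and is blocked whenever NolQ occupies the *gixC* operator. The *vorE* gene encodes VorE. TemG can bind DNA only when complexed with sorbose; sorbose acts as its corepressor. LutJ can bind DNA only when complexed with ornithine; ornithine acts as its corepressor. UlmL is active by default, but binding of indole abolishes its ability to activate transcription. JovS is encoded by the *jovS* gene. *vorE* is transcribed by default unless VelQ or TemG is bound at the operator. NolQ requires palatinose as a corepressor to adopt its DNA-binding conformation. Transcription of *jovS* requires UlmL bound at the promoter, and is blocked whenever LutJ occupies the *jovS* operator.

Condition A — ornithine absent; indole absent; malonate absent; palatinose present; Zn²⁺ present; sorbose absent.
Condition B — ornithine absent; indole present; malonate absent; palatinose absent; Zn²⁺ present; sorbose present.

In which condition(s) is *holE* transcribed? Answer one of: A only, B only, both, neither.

Condition A:
Ornithine is absent, so LutJ is inactive.
Indole is absent, so UlmL is active.
No repressor is bound and UlmL is active, so *jovS* is transcribed.
So JovS is produced and active.
Malonate is absent, so SovA is active.
Palatinose is present, so NolQ is active.
With repressor NolQ bound, *gixC* is not transcribed.
So GixC is not produced.
Zn²⁺ is present, so VelQ is inactive.
Sorbose is absent, so TemG is inactive.
With no repressor bound, *vorE* is transcribed.
So VorE is produced and active.
No repressor is bound and JovS and VorE are active, so *holE* is transcribed.
→ *holE* is ON in A.
Condition B:
Ornithine is absent, so LutJ is inactive.
Indole is present, so UlmL is inactive.
Required activator UlmL is absent, so *jovS* is not transcribed.
So JovS is not produced.
Malonate is absent, so SovA is active.
Palatinose is absent, so NolQ is inactive.
No repressor is bound and SovA is active, so *gixC* is transcribed.
So GixC is produced and active.
Zn²⁺ is present, so VelQ is inactive.
Sorbose is present, so TemG is active.
With repressor TemG bound, *vorE* is not transcribed.
So VorE is not produced.
With repressor GixC bound, *holE* is not transcribed.
→ *holE* is OFF in B.

A only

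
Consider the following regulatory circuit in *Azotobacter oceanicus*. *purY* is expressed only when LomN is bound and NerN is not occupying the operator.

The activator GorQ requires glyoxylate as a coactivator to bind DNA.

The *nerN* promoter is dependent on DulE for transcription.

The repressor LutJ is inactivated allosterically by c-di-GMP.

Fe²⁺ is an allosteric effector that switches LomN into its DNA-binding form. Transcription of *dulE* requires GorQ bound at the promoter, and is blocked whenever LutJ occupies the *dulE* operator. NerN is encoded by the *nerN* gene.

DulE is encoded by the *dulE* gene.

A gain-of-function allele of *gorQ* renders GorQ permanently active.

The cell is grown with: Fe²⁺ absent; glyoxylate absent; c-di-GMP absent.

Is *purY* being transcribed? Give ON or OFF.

Fe²⁺ is absent, so LomN is inactive.
GorQ is constitutively active in this strain.
c-di-GMP is absent, so LutJ is active.
With repressor LutJ bound, *dulE* is not transcribed.
So DulE is not produced.
Required activator DulE is absent, so *nerN* is not transcribed.
So NerN is not produced.
Required activator LomN is absent, so *purY* is not transcribed.

OFF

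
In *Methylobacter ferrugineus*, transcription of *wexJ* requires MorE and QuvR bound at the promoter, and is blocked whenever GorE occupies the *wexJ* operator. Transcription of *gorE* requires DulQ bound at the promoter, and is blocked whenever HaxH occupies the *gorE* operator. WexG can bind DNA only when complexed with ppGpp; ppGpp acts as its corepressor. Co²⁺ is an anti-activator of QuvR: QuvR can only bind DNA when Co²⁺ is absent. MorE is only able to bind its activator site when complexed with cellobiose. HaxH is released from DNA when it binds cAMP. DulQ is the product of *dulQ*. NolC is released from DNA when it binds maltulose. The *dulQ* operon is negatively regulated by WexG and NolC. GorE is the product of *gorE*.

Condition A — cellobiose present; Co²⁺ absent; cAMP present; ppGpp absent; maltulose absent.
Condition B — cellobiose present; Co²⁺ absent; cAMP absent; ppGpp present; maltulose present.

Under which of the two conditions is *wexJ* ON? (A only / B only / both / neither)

Condition A:
Cellobiose is present, so MorE is active.
Co²⁺ is absent, so QuvR is active.
cAMP is present, so HaxH is inactive.
ppGpp is absent, so WexG is inactive.
Maltulose is absent, so NolC is active.
With repressor NolC bound, *dulQ* is not transcribed.
So DulQ is not produced.
Required activator DulQ is absent, so *gorE* is not transcribed.
So GorE is not produced.
No repressor is bound and MorE and QuvR are active, so *wexJ* is transcribed.
→ *wexJ* is ON in A.
Condition B:
Cellobiose is present, so MorE is active.
Co²⁺ is absent, so QuvR is active.
cAMP is absent, so HaxH is active.
ppGpp is present, so WexG is active.
Maltulose is present, so NolC is inactive.
With repressor WexG bound, *dulQ* is not transcribed.
So DulQ is not produced.
With repressor HaxH bound, *gorE* is not transcribed.
So GorE is not produced.
No repressor is bound and MorE and QuvR are active, so *wexJ* is transcribed.
→ *wexJ* is ON in B.

both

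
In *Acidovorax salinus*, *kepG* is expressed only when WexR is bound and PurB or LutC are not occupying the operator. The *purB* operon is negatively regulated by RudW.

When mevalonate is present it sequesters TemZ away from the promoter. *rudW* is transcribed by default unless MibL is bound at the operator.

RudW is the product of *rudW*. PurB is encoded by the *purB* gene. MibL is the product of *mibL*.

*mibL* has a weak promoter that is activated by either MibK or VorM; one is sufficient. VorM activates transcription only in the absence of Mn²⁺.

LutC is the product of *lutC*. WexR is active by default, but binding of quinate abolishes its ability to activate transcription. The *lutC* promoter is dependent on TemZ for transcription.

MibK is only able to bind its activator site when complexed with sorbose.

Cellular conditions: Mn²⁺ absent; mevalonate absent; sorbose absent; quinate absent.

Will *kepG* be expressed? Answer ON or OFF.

Sorbose is absent, so MibK is inactive.
Mn²⁺ is absent, so VorM is active.
Activator VorM is present, so *mibL* is transcribed.
So MibL is produced and active.
With repressor MibL bound, *rudW* is not transcribed.
So RudW is not produced.
With no repressor bound, *purB* is transcribed.
So PurB is produced and active.
Mevalonate is absent, so TemZ is active.
No repressor is bound and TemZ is active, so *lutC* is transcribed.
So LutC is produced and active.
Quinate is absent, so WexR is active.
With repressor PurB bound, *kepG* is not transcribed.

OFF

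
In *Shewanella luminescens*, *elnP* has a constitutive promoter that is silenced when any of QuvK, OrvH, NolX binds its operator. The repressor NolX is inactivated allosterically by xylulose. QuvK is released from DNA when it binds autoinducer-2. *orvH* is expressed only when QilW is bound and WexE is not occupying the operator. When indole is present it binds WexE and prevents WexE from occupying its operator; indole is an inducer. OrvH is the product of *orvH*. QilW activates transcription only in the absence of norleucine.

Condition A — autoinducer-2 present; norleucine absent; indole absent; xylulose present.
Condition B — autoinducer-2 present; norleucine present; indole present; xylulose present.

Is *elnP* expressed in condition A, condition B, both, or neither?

Condition A:
Autoinducer-2 is present, so QuvK is inactive.
Norleucine is absent, so QilW is active.
Indole is absent, so WexE is active.
With repressor WexE bound, *orvH* is not transcribed.
So OrvH is not produced.
Xylulose is present, so NolX is inactive.
With no repressor bound, *elnP* is transcribed.
→ *elnP* is ON in A.
Condition B:
Autoinducer-2 is present, so QuvK is inactive.
Norleucine is present, so QilW is inactive.
Indole is present, so WexE is inactive.
Required activator QilW is absent, so *orvH* is not transcribed.
So OrvH is not produced.
Xylulose is present, so NolX is inactive.
With no repressor bound, *elnP* is transcribed.
→ *elnP* is ON in B.

both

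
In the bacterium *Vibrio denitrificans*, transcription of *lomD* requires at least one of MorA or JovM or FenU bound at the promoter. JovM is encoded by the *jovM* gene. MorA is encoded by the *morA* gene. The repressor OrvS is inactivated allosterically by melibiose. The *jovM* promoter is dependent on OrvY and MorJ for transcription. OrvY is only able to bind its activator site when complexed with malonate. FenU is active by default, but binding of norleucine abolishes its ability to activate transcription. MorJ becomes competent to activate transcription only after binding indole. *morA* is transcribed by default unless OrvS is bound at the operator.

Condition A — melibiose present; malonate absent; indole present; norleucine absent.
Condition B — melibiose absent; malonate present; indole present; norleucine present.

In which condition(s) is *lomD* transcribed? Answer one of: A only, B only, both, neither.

Condition A:
Melibiose is present, so OrvS is inactive.
With no repressor bound, *morA* is transcribed.
So MorA is produced and active.
Malonate is absent, so OrvY is inactive.
Indole is present, so MorJ is active.
Required activator OrvY is absent, so *jovM* is not transcribed.
So JovM is not produced.
Norleucine is absent, so FenU is active.
Activator MorA is present, so *lomD* is transcribed.
→ *lomD* is ON in A.
Condition B:
Melibiose is absent, so OrvS is active.
With repressor OrvS bound, *morA* is not transcribed.
So MorA is not produced.
Malonate is present, so OrvY is active.
Indole is present, so MorJ is active.
No repressor is bound and OrvY and MorJ are active, so *jovM* is transcribed.
So JovM is produced and active.
Norleucine is present, so FenU is inactive.
Activator JovM is present, so *lomD* is transcribed.
→ *lomD* is ON in B.

both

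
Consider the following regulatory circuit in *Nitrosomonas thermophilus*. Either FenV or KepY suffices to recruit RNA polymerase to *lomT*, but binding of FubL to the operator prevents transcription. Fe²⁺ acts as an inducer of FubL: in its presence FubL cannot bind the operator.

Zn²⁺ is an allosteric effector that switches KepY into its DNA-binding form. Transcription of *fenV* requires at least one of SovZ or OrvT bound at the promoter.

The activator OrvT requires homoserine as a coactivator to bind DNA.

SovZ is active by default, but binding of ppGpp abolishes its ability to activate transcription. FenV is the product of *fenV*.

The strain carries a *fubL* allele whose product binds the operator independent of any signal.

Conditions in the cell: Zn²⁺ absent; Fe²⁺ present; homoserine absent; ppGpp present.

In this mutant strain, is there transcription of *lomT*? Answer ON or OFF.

ppGpp is present, so SovZ is inactive.
Homoserine is absent, so OrvT is inactive.
No activator is available at the *fenV* promoter, so *fenV* is not transcribed.
So FenV is not produced.
FubL is constitutively active in this strain.
Zn²⁺ is absent, so KepY is inactive.
With repressor FubL bound, *lomT* is not transcribed.

OFF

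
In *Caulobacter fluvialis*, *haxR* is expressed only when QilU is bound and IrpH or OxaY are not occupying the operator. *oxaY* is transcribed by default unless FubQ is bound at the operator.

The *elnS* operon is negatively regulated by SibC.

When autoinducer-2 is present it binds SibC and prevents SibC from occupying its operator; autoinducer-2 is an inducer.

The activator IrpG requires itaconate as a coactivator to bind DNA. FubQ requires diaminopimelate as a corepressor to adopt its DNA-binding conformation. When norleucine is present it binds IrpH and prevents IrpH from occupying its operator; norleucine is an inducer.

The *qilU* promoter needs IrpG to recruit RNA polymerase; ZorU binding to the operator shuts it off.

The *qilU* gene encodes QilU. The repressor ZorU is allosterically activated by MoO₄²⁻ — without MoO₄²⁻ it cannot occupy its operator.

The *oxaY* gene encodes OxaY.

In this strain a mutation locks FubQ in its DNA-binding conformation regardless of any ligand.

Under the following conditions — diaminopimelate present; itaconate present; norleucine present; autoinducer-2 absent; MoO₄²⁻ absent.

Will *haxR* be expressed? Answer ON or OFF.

Itaconate is present, so IrpG is active.
MoO₄²⁻ is absent, so ZorU is inactive.
No repressor is bound and IrpG is active, so *qilU* is transcribed.
So QilU is produced and active.
Norleucine is present, so IrpH is inactive.
FubQ is constitutively active in this strain.
With repressor FubQ bound, *oxaY* is not transcribed.
So OxaY is not produced.
No repressor is bound and QilU is active, so *haxR* is transcribed.

ON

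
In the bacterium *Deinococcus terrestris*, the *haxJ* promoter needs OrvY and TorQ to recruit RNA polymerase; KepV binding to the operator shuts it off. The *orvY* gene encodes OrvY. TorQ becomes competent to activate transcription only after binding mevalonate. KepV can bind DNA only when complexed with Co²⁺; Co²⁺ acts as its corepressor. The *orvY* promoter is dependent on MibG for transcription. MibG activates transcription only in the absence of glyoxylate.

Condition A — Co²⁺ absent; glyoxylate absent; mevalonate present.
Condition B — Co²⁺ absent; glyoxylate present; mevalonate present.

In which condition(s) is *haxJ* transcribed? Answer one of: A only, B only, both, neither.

A only

Condition A:
Co²⁺ is absent, so KepV is inactive.
Glyoxylate is absent, so MibG is active.
No repressor is bound and MibG is active, so *orvY* is transcribed.
So OrvY is produced and active.
Mevalonate is present, so TorQ is active.
No repressor is bound and OrvY and TorQ are active, so *haxJ* is transcribed.
→ *haxJ* is ON in A.
Condition B:
Co²⁺ is absent, so KepV is inactive.
Glyoxylate is present, so MibG is inactive.
Required activator MibG is absent, so *orvY* is not transcribed.
So OrvY is not produced.
Mevalonate is present, so TorQ is active.
Required activator OrvY is absent, so *haxJ* is not transcribed.
→ *haxJ* is OFF in B.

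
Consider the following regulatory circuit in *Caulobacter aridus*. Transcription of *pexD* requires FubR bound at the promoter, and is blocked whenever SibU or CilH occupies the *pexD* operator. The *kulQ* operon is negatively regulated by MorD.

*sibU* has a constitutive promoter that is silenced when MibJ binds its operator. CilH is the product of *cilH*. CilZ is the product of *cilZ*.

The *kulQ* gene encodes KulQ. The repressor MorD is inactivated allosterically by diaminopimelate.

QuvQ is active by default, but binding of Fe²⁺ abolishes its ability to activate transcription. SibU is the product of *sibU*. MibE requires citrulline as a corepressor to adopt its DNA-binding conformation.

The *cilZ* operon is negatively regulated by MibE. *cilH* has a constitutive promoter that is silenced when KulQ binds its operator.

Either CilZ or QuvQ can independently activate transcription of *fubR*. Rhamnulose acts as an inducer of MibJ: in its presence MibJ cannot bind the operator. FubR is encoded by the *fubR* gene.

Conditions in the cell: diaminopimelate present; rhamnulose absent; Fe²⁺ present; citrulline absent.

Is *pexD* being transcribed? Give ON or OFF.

Rhamnulose is absent, so MibJ is active.
With repressor MibJ bound, *sibU* is not transcribed.
So SibU is not produced.
Diaminopimelate is present, so MorD is inactive.
With no repressor bound, *kulQ* is transcribed.
So KulQ is produced and active.
With repressor KulQ bound, *cilH* is not transcribed.
So CilH is not produced.
Citrulline is absent, so MibE is inactive.
With no repressor bound, *cilZ* is transcribed.
So CilZ is produced and active.
Fe²⁺ is present, so QuvQ is inactive.
Activator CilZ is present, so *fubR* is transcribed.
So FubR is produced and active.
No repressor is bound and FubR is active, so *pexD* is transcribed.

ON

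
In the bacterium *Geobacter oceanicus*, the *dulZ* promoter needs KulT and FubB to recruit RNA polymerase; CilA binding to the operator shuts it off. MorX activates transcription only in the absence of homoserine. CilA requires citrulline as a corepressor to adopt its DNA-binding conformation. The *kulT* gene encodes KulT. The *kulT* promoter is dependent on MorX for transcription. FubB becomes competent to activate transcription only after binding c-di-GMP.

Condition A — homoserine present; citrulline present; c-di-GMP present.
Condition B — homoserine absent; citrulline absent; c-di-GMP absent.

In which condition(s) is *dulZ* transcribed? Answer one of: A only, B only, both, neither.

neither

Condition A:
Homoserine is present, so MorX is inactive.
Required activator MorX is absent, so *kulT* is not transcribed.
So KulT is not produced.
Citrulline is present, so CilA is active.
c-di-GMP is present, so FubB is active.
With repressor CilA bound, *dulZ* is not transcribed.
→ *dulZ* is OFF in A.
Condition B:
Homoserine is absent, so MorX is active.
No repressor is bound and MorX is active, so *kulT* is transcribed.
So KulT is produced and active.
Citrulline is absent, so CilA is inactive.
c-di-GMP is absent, so FubB is inactive.
Required activator FubB is absent, so *dulZ* is not transcribed.
→ *dulZ* is OFF in B.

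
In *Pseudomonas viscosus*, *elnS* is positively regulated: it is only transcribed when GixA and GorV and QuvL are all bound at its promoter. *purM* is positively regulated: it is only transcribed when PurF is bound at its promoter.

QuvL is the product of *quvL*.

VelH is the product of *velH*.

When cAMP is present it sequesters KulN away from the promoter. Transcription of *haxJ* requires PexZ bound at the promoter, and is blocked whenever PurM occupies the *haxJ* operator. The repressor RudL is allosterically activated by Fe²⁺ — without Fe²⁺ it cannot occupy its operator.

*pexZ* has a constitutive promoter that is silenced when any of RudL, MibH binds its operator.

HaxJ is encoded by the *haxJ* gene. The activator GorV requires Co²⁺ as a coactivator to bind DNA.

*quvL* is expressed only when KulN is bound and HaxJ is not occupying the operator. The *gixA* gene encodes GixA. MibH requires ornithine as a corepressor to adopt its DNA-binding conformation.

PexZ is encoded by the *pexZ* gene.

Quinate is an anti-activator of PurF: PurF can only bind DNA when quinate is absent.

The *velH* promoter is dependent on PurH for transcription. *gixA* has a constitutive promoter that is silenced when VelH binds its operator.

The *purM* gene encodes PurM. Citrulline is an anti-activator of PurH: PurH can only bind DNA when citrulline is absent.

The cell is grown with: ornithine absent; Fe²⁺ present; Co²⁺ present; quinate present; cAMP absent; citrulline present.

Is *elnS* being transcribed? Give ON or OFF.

Citrulline is present, so PurH is inactive.
Required activator PurH is absent, so *velH* is not transcribed.
So VelH is not produced.
With no repressor bound, *gixA* is transcribed.
So GixA is produced and active.
Co²⁺ is present, so GorV is active.
Fe²⁺ is present, so RudL is active.
Ornithine is absent, so MibH is inactive.
With repressor RudL bound, *pexZ* is not transcribed.
So PexZ is not produced.
Quinate is present, so PurF is inactive.
Required activator PurF is absent, so *purM* is not transcribed.
So PurM is not produced.
Required activator PexZ is absent, so *haxJ* is not transcribed.
So HaxJ is not produced.
cAMP is absent, so KulN is active.
No repressor is bound and KulN is active, so *quvL* is transcribed.
So QuvL is produced and active.
No repressor is bound and GixA and GorV and QuvL are active, so *elnS* is transcribed.

ON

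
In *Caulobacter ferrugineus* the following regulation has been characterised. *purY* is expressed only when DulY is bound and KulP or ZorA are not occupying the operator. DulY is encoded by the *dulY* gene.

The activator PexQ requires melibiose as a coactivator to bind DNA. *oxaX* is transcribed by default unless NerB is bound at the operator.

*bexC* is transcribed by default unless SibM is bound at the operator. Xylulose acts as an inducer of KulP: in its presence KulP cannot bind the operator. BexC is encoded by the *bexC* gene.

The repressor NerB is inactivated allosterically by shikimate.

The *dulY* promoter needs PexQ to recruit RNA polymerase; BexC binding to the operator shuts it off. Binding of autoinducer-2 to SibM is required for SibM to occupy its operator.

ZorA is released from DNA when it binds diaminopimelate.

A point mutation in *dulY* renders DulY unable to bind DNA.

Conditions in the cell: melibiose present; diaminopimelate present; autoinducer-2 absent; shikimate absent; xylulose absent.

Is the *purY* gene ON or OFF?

OFF

Xylulose is absent, so KulP is active.
Diaminopimelate is present, so ZorA is inactive.
DulY is non-functional in this strain, so it has no effect.
With repressor KulP bound, *purY* is not transcribed.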